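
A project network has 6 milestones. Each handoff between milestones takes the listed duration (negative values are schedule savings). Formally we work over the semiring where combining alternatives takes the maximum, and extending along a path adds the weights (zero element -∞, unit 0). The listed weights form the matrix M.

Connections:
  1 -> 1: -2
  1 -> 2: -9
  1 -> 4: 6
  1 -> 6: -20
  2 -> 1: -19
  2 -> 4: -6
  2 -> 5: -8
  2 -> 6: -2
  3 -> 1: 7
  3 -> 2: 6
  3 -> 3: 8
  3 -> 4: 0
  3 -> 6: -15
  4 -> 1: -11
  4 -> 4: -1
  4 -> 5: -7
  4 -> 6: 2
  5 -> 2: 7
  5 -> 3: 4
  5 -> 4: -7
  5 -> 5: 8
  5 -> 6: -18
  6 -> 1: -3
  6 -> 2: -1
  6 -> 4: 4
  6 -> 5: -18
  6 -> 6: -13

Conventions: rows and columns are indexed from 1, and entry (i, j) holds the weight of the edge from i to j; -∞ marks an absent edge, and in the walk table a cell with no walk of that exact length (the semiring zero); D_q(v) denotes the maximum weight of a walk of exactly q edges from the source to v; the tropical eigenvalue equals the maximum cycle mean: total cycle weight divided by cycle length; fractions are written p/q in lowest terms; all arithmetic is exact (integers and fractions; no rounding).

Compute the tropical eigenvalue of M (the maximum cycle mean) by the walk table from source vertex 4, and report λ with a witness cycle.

q=0: [-∞, -∞, -∞, 0, -∞, -∞]
q=1: [-11, -∞, -∞, -1, -7, 2]
q=2: [-1, 1, -3, 6, 1, 1]
q=3: [4, 8, 5, 5, 9, 8]
q=4: [12, 16, 13, 12, 17, 7]
q=5: [20, 24, 21, 18, 25, 14]
q=6: [28, 32, 29, 26, 33, 22]
Optimal cycle mean attained by: cycle 3->3, total 8, length 1.
Answer: λ = 8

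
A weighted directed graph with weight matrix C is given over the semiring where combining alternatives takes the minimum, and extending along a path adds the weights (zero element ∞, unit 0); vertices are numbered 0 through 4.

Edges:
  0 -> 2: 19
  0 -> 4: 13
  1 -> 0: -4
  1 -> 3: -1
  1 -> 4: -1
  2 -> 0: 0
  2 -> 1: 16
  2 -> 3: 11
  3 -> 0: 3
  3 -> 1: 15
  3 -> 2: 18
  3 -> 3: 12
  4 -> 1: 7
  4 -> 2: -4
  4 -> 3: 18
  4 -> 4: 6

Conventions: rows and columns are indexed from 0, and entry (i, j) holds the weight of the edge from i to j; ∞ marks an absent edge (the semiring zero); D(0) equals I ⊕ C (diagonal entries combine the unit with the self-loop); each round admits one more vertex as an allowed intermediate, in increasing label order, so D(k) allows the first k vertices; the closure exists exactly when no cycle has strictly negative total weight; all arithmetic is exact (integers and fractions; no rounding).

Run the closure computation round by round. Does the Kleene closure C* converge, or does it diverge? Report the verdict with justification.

D(0):
  [0, ∞, 19, ∞, 13]
  [-4, 0, ∞, -1, -1]
  [0, 16, 0, 11, ∞]
  [3, 15, 18, 0, ∞]
  [∞, 7, -4, 18, 0]
D(1):
  [0, ∞, 19, ∞, 13]
  [-4, 0, 15, -1, -1]
  [0, 16, 0, 11, 13]
  [3, 15, 18, 0, 16]
  [∞, 7, -4, 18, 0]
D(2):
  [0, ∞, 19, ∞, 13]
  [-4, 0, 15, -1, -1]
  [0, 16, 0, 11, 13]
  [3, 15, 18, 0, 14]
  [3, 7, -4, 6, 0]
D(3):
  [0, 35, 19, 30, 13]
  [-4, 0, 15, -1, -1]
  [0, 16, 0, 11, 13]
  [3, 15, 18, 0, 14]
  [-4, 7, -4, 6, 0]
D(4):
  [0, 35, 19, 30, 13]
  [-4, 0, 15, -1, -1]
  [0, 16, 0, 11, 13]
  [3, 15, 18, 0, 14]
  [-4, 7, -4, 6, 0]
D(5):
  [0, 20, 9, 19, 13]
  [-5, 0, -5, -1, -1]
  [0, 16, 0, 11, 13]
  [3, 15, 10, 0, 14]
  [-4, 7, -4, 6, 0]
Key observation: every diagonal entry stays at the unit through all rounds, so no improving cycle exists.
Answer: CONVERGES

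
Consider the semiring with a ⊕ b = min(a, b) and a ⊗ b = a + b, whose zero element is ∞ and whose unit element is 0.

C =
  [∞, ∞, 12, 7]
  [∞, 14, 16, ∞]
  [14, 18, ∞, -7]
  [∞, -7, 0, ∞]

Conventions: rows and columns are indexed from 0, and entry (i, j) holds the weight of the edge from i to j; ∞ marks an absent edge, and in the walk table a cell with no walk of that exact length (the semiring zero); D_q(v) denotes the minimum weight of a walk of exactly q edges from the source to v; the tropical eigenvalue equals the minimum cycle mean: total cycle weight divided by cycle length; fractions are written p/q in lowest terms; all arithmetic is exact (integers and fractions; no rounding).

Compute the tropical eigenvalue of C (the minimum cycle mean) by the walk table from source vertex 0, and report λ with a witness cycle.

q=0: [0, ∞, ∞, ∞]
q=1: [∞, ∞, 12, 7]
q=2: [26, 0, 7, 5]
q=3: [21, -2, 5, 0]
q=4: [19, -7, 0, -2]
Optimal cycle mean attained by: cycle 2->3->2, total (-7) + 0, length 2.
Answer: λ = -7/2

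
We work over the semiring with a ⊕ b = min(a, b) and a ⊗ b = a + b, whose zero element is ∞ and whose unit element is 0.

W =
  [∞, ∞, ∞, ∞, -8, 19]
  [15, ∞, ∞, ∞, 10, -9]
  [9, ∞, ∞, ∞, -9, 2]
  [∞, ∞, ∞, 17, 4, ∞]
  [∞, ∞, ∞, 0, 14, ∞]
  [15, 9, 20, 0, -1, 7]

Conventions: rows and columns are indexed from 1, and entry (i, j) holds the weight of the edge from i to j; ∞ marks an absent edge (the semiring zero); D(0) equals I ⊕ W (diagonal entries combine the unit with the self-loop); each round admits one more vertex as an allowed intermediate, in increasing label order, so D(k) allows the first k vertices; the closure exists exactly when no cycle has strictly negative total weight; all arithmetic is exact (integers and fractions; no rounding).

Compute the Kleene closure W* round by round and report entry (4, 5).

D(0):
  [0, ∞, ∞, ∞, -8, 19]
  [15, 0, ∞, ∞, 10, -9]
  [9, ∞, 0, ∞, -9, 2]
  [∞, ∞, ∞, 0, 4, ∞]
  [∞, ∞, ∞, 0, 0, ∞]
  [15, 9, 20, 0, -1, 0]
D(1):
  [0, ∞, ∞, ∞, -8, 19]
  [15, 0, ∞, ∞, 7, -9]
  [9, ∞, 0, ∞, -9, 2]
  [∞, ∞, ∞, 0, 4, ∞]
  [∞, ∞, ∞, 0, 0, ∞]
  [15, 9, 20, 0, -1, 0]
D(2):
  [0, ∞, ∞, ∞, -8, 19]
  [15, 0, ∞, ∞, 7, -9]
  [9, ∞, 0, ∞, -9, 2]
  [∞, ∞, ∞, 0, 4, ∞]
  [∞, ∞, ∞, 0, 0, ∞]
  [15, 9, 20, 0, -1, 0]
D(3):
  [0, ∞, ∞, ∞, -8, 19]
  [15, 0, ∞, ∞, 7, -9]
  [9, ∞, 0, ∞, -9, 2]
  [∞, ∞, ∞, 0, 4, ∞]
  [∞, ∞, ∞, 0, 0, ∞]
  [15, 9, 20, 0, -1, 0]
D(4):
  [0, ∞, ∞, ∞, -8, 19]
  [15, 0, ∞, ∞, 7, -9]
  [9, ∞, 0, ∞, -9, 2]
  [∞, ∞, ∞, 0, 4, ∞]
  [∞, ∞, ∞, 0, 0, ∞]
  [15, 9, 20, 0, -1, 0]
D(5):
  [0, ∞, ∞, -8, -8, 19]
  [15, 0, ∞, 7, 7, -9]
  [9, ∞, 0, -9, -9, 2]
  [∞, ∞, ∞, 0, 4, ∞]
  [∞, ∞, ∞, 0, 0, ∞]
  [15, 9, 20, -1, -1, 0]
D(6):
  [0, 28, 39, -8, -8, 19]
  [6, 0, 11, -10, -10, -9]
  [9, 11, 0, -9, -9, 2]
  [∞, ∞, ∞, 0, 4, ∞]
  [∞, ∞, ∞, 0, 0, ∞]
  [15, 9, 20, -1, -1, 0]
Answer: W*[4][5] = 4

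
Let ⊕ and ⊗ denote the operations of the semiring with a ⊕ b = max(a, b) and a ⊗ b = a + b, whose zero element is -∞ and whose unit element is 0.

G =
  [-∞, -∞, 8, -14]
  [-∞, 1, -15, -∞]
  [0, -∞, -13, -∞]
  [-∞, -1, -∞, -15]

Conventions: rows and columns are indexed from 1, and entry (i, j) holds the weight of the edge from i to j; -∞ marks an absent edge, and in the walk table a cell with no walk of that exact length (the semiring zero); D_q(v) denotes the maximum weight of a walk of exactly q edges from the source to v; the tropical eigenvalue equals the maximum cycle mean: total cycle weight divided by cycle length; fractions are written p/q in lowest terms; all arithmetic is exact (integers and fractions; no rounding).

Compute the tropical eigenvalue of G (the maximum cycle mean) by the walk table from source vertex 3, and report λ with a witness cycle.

q=0: [-∞, -∞, 0, -∞]
q=1: [0, -∞, -13, -∞]
q=2: [-13, -∞, 8, -14]
q=3: [8, -15, -5, -27]
q=4: [-5, -14, 16, -6]
Optimal cycle mean attained by: cycle 1->3->1, total 8 + 0, length 2.
Answer: λ = 4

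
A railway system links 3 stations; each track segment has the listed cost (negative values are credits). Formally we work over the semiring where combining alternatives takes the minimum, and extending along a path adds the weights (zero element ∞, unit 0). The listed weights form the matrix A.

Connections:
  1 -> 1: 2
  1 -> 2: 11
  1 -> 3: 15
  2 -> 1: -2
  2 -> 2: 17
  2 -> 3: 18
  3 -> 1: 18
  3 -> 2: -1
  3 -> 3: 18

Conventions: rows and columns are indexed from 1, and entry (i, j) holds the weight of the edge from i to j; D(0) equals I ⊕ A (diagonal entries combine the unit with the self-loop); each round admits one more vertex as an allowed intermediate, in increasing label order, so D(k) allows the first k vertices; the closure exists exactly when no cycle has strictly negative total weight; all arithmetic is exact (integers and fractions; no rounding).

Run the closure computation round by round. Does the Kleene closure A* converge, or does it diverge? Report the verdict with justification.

D(0):
  [0, 11, 15]
  [-2, 0, 18]
  [18, -1, 0]
D(1):
  [0, 11, 15]
  [-2, 0, 13]
  [18, -1, 0]
D(2):
  [0, 11, 15]
  [-2, 0, 13]
  [-3, -1, 0]
D(3):
  [0, 11, 15]
  [-2, 0, 13]
  [-3, -1, 0]
Key observation: every diagonal entry stays at the unit through all rounds, so no improving cycle exists.
Answer: CONVERGES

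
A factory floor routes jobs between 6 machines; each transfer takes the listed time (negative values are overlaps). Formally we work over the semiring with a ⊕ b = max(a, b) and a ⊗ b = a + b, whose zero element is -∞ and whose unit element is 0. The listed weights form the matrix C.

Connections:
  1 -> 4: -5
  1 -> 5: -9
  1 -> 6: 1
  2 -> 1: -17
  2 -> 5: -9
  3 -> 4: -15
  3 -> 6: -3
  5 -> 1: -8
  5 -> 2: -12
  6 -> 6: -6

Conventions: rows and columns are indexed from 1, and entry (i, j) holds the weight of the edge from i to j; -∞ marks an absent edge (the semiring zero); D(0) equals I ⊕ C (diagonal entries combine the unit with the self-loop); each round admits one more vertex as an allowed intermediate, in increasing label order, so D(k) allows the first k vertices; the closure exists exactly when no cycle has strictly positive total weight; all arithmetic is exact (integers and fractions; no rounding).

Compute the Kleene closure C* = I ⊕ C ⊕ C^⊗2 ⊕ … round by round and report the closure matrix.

D(0):
  [0, -∞, -∞, -5, -9, 1]
  [-17, 0, -∞, -∞, -9, -∞]
  [-∞, -∞, 0, -15, -∞, -3]
  [-∞, -∞, -∞, 0, -∞, -∞]
  [-8, -12, -∞, -∞, 0, -∞]
  [-∞, -∞, -∞, -∞, -∞, 0]
D(1):
  [0, -∞, -∞, -5, -9, 1]
  [-17, 0, -∞, -22, -9, -16]
  [-∞, -∞, 0, -15, -∞, -3]
  [-∞, -∞, -∞, 0, -∞, -∞]
  [-8, -12, -∞, -13, 0, -7]
  [-∞, -∞, -∞, -∞, -∞, 0]
D(2):
  [0, -∞, -∞, -5, -9, 1]
  [-17, 0, -∞, -22, -9, -16]
  [-∞, -∞, 0, -15, -∞, -3]
  [-∞, -∞, -∞, 0, -∞, -∞]
  [-8, -12, -∞, -13, 0, -7]
  [-∞, -∞, -∞, -∞, -∞, 0]
D(3):
  [0, -∞, -∞, -5, -9, 1]
  [-17, 0, -∞, -22, -9, -16]
  [-∞, -∞, 0, -15, -∞, -3]
  [-∞, -∞, -∞, 0, -∞, -∞]
  [-8, -12, -∞, -13, 0, -7]
  [-∞, -∞, -∞, -∞, -∞, 0]
D(4):
  [0, -∞, -∞, -5, -9, 1]
  [-17, 0, -∞, -22, -9, -16]
  [-∞, -∞, 0, -15, -∞, -3]
  [-∞, -∞, -∞, 0, -∞, -∞]
  [-8, -12, -∞, -13, 0, -7]
  [-∞, -∞, -∞, -∞, -∞, 0]
D(5):
  [0, -21, -∞, -5, -9, 1]
  [-17, 0, -∞, -22, -9, -16]
  [-∞, -∞, 0, -15, -∞, -3]
  [-∞, -∞, -∞, 0, -∞, -∞]
  [-8, -12, -∞, -13, 0, -7]
  [-∞, -∞, -∞, -∞, -∞, 0]
D(6):
  [0, -21, -∞, -5, -9, 1]
  [-17, 0, -∞, -22, -9, -16]
  [-∞, -∞, 0, -15, -∞, -3]
  [-∞, -∞, -∞, 0, -∞, -∞]
  [-8, -12, -∞, -13, 0, -7]
  [-∞, -∞, -∞, -∞, -∞, 0]
Answer: C* = [[0, -21, -∞, -5, -9, 1], [-17, 0, -∞, -22, -9, -16], [-∞, -∞, 0, -15, -∞, -3], [-∞, -∞, -∞, 0, -∞, -∞], [-8, -12, -∞, -13, 0, -7], [-∞, -∞, -∞, -∞, -∞, 0]]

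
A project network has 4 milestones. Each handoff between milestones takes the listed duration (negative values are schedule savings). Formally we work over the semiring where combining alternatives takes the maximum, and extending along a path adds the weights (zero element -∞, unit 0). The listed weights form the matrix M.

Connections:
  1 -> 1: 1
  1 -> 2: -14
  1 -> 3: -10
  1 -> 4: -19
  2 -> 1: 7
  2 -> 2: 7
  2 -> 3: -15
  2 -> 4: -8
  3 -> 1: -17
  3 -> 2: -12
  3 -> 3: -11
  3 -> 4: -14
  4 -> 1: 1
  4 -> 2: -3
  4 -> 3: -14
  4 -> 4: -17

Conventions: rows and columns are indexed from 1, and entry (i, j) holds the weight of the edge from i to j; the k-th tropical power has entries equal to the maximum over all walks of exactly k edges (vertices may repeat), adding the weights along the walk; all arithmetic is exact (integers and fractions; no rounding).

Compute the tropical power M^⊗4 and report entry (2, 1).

M^⊗2:
  [2, -7, -9, -18]
  [14, 14, -3, -1]
  [-5, -5, -22, -20]
  [4, 4, -9, -11]
M^⊗3:
  [3, 0, -8, -15]
  [21, 21, 4, 6]
  [2, 2, -15, -13]
  [11, 11, -6, -4]
M^⊗4:
  [7, 7, -7, -8]
  [28, 28, 11, 13]
  [9, 9, -8, -6]
  [18, 18, 1, 3]
Key observation: the optimum is the walk 2->2->2->2->1, with weight 7 + 7 + 7 + 7 = 28.
Optimal value attained by: walk 2->2->2->2->1.
Answer: (M^⊗4)[2][1] = 28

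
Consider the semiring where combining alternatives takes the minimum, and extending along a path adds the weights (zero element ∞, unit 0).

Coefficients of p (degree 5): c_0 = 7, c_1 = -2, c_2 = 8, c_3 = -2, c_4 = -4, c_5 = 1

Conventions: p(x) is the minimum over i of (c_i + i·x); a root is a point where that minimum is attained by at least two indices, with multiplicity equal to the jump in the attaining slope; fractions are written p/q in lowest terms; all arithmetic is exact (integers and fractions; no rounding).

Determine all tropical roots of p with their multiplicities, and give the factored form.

hull edge (i=0, c=7) to (i=1, c=-2): slope -9, span 1
hull edge (i=1, c=-2) to (i=4, c=-4): slope -2/3, span 3
hull edge (i=4, c=-4) to (i=5, c=1): slope 5, span 1
Factored form: p(x) = 1 ⊗ (x ⊕ (-5)) ⊗ (x ⊕ 2/3) ⊗ (x ⊕ 2/3) ⊗ (x ⊕ 2/3) ⊗ (x ⊕ 9)
Answer: roots = -5 (mult 1), 2/3 (mult 3), 9 (mult 1)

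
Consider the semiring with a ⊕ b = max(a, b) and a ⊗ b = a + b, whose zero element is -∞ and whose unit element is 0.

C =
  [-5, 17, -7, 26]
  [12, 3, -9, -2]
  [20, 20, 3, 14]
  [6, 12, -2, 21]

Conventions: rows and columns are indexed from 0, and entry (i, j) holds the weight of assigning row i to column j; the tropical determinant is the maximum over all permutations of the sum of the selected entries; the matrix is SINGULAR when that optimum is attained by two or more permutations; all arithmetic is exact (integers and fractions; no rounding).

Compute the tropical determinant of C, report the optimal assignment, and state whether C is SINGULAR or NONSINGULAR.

σ = (0, 1, 2, 3): (-5) + 3 + 3 + 21 = 22
σ = (0, 1, 3, 2): (-5) + 3 + 14 + (-2) = 10
σ = (0, 2, 1, 3): (-5) + (-9) + 20 + 21 = 27
σ = (0, 2, 3, 1): (-5) + (-9) + 14 + 12 = 12
σ = (0, 3, 1, 2): (-5) + (-2) + 20 + (-2) = 11
σ = (0, 3, 2, 1): (-5) + (-2) + 3 + 12 = 8
σ = (1, 0, 2, 3): 17 + 12 + 3 + 21 = 53
σ = (1, 0, 3, 2): 17 + 12 + 14 + (-2) = 41
σ = (1, 2, 0, 3): 17 + (-9) + 20 + 21 = 49
σ = (1, 2, 3, 0): 17 + (-9) + 14 + 6 = 28
σ = (1, 3, 0, 2): 17 + (-2) + 20 + (-2) = 33
σ = (1, 3, 2, 0): 17 + (-2) + 3 + 6 = 24
σ = (2, 0, 1, 3): (-7) + 12 + 20 + 21 = 46
σ = (2, 0, 3, 1): (-7) + 12 + 14 + 12 = 31
σ = (2, 1, 0, 3): (-7) + 3 + 20 + 21 = 37
σ = (2, 1, 3, 0): (-7) + 3 + 14 + 6 = 16
σ = (2, 3, 0, 1): (-7) + (-2) + 20 + 12 = 23
σ = (2, 3, 1, 0): (-7) + (-2) + 20 + 6 = 17
σ = (3, 0, 1, 2): 26 + 12 + 20 + (-2) = 56
σ = (3, 0, 2, 1): 26 + 12 + 3 + 12 = 53
σ = (3, 1, 0, 2): 26 + 3 + 20 + (-2) = 47
σ = (3, 1, 2, 0): 26 + 3 + 3 + 6 = 38
σ = (3, 2, 0, 1): 26 + (-9) + 20 + 12 = 49
σ = (3, 2, 1, 0): 26 + (-9) + 20 + 6 = 43
Optimal value attained by: σ = (3, 0, 1, 2).
Answer: det⊕(C) = 56; verdict: NONSINGULAR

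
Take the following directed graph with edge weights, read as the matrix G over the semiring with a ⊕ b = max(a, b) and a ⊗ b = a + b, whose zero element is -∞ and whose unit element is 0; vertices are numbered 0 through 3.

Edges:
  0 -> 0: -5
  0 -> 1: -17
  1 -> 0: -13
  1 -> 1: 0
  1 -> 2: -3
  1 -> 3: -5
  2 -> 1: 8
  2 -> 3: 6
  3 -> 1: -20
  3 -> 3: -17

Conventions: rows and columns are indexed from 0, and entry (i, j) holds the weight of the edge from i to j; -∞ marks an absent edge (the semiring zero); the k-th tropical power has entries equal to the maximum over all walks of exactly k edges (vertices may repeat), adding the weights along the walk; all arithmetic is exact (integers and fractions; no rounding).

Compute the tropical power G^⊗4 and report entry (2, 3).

G^⊗2:
  [-10, -17, -20, -22]
  [-13, 5, -3, 3]
  [-5, 8, 5, 3]
  [-33, -20, -23, -25]
G^⊗3:
  [-15, -12, -20, -14]
  [-8, 5, 2, 3]
  [-5, 13, 5, 11]
  [-33, -15, -23, -17]
G^⊗4:
  [-20, -12, -15, -14]
  [-8, 10, 2, 8]
  [0, 13, 10, 11]
  [-28, -15, -18, -17]
Key observation: the optimum is the walk 2->1->1->2->3, with weight 8 + 0 + (-3) + 6 = 11.
Optimal value attained by: walk 2->1->1->2->3.
Answer: (G^⊗4)[2][3] = 11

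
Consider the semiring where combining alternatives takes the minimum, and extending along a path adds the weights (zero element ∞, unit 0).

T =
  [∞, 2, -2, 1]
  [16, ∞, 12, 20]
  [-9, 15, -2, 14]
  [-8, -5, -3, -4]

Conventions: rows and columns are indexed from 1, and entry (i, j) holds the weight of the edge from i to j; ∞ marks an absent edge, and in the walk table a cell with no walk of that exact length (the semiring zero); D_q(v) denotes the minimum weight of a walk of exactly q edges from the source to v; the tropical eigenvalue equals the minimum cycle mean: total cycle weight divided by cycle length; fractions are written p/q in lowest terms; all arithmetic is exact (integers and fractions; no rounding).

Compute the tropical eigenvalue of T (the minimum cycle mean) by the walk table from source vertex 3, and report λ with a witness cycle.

q=0: [∞, ∞, 0, ∞]
q=1: [-9, 15, -2, 14]
q=2: [-11, -7, -11, -8]
q=3: [-20, -13, -13, -12]
q=4: [-22, -18, -22, -19]
Optimal cycle mean attained by: cycle 1->3->1, total (-2) + (-9), length 2.
Answer: λ = -11/2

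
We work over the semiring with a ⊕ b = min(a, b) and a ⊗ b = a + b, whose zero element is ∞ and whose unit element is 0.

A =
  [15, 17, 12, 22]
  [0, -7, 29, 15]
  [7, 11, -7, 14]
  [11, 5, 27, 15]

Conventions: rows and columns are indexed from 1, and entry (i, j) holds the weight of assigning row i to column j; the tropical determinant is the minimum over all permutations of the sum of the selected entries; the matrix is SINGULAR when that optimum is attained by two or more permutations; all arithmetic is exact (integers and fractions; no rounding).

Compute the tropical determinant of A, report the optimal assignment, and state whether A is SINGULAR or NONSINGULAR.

σ = (1, 2, 3, 4): 15 + (-7) + (-7) + 15 = 16
σ = (1, 2, 4, 3): 15 + (-7) + 14 + 27 = 49
σ = (1, 3, 2, 4): 15 + 29 + 11 + 15 = 70
σ = (1, 3, 4, 2): 15 + 29 + 14 + 5 = 63
σ = (1, 4, 2, 3): 15 + 15 + 11 + 27 = 68
σ = (1, 4, 3, 2): 15 + 15 + (-7) + 5 = 28
σ = (2, 1, 3, 4): 17 + 0 + (-7) + 15 = 25
σ = (2, 1, 4, 3): 17 + 0 + 14 + 27 = 58
σ = (2, 3, 1, 4): 17 + 29 + 7 + 15 = 68
σ = (2, 3, 4, 1): 17 + 29 + 14 + 11 = 71
σ = (2, 4, 1, 3): 17 + 15 + 7 + 27 = 66
σ = (2, 4, 3, 1): 17 + 15 + (-7) + 11 = 36
σ = (3, 1, 2, 4): 12 + 0 + 11 + 15 = 38
σ = (3, 1, 4, 2): 12 + 0 + 14 + 5 = 31
σ = (3, 2, 1, 4): 12 + (-7) + 7 + 15 = 27
σ = (3, 2, 4, 1): 12 + (-7) + 14 + 11 = 30
σ = (3, 4, 1, 2): 12 + 15 + 7 + 5 = 39
σ = (3, 4, 2, 1): 12 + 15 + 11 + 11 = 49
σ = (4, 1, 2, 3): 22 + 0 + 11 + 27 = 60
σ = (4, 1, 3, 2): 22 + 0 + (-7) + 5 = 20
σ = (4, 2, 1, 3): 22 + (-7) + 7 + 27 = 49
σ = (4, 2, 3, 1): 22 + (-7) + (-7) + 11 = 19
σ = (4, 3, 1, 2): 22 + 29 + 7 + 5 = 63
σ = (4, 3, 2, 1): 22 + 29 + 11 + 11 = 73
Optimal value attained by: σ = (1, 2, 3, 4).
Answer: det⊕(A) = 16; verdict: NONSINGULAR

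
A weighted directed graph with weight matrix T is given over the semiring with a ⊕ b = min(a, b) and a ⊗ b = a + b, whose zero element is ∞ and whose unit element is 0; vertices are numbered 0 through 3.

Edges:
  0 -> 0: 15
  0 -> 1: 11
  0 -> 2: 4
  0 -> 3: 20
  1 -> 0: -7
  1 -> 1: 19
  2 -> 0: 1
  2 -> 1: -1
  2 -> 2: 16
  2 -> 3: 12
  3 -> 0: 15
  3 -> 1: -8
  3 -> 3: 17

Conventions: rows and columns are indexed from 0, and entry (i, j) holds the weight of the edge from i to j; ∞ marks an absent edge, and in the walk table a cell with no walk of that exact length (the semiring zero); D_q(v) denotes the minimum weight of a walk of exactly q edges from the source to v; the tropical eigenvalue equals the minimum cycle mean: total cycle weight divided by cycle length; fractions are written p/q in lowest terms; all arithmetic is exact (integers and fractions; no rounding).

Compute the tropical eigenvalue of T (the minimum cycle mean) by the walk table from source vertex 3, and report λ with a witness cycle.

q=0: [∞, ∞, ∞, 0]
q=1: [15, -8, ∞, 17]
q=2: [-15, 9, 19, 34]
q=3: [0, -4, -11, 5]
q=4: [-11, -12, 4, 1]
Optimal cycle mean attained by: cycle 0->2->1->0, total 4 + (-1) + (-7), length 3.
Answer: λ = -4/3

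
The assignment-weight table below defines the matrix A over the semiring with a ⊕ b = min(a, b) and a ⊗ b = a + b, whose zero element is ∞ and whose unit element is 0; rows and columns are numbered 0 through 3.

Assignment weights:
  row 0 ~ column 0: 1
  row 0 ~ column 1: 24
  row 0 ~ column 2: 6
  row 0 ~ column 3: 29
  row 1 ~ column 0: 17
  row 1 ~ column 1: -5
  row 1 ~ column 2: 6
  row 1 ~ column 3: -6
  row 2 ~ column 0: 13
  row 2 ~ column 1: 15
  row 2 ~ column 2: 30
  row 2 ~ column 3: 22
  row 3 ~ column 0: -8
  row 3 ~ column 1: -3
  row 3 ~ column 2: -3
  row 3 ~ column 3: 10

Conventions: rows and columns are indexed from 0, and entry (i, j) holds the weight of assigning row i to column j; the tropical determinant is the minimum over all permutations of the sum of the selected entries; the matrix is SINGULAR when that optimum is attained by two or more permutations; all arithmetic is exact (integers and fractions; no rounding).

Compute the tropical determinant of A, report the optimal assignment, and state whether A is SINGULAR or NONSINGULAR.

σ = (0, 1, 2, 3): 1 + (-5) + 30 + 10 = 36
σ = (0, 1, 3, 2): 1 + (-5) + 22 + (-3) = 15
σ = (0, 2, 1, 3): 1 + 6 + 15 + 10 = 32
σ = (0, 2, 3, 1): 1 + 6 + 22 + (-3) = 26
σ = (0, 3, 1, 2): 1 + (-6) + 15 + (-3) = 7
σ = (0, 3, 2, 1): 1 + (-6) + 30 + (-3) = 22
σ = (1, 0, 2, 3): 24 + 17 + 30 + 10 = 81
σ = (1, 0, 3, 2): 24 + 17 + 22 + (-3) = 60
σ = (1, 2, 0, 3): 24 + 6 + 13 + 10 = 53
σ = (1, 2, 3, 0): 24 + 6 + 22 + (-8) = 44
σ = (1, 3, 0, 2): 24 + (-6) + 13 + (-3) = 28
σ = (1, 3, 2, 0): 24 + (-6) + 30 + (-8) = 40
σ = (2, 0, 1, 3): 6 + 17 + 15 + 10 = 48
σ = (2, 0, 3, 1): 6 + 17 + 22 + (-3) = 42
σ = (2, 1, 0, 3): 6 + (-5) + 13 + 10 = 24
σ = (2, 1, 3, 0): 6 + (-5) + 22 + (-8) = 15
σ = (2, 3, 0, 1): 6 + (-6) + 13 + (-3) = 10
σ = (2, 3, 1, 0): 6 + (-6) + 15 + (-8) = 7
σ = (3, 0, 1, 2): 29 + 17 + 15 + (-3) = 58
σ = (3, 0, 2, 1): 29 + 17 + 30 + (-3) = 73
σ = (3, 1, 0, 2): 29 + (-5) + 13 + (-3) = 34
σ = (3, 1, 2, 0): 29 + (-5) + 30 + (-8) = 46
σ = (3, 2, 0, 1): 29 + 6 + 13 + (-3) = 45
σ = (3, 2, 1, 0): 29 + 6 + 15 + (-8) = 42
Optimal value attained by: σ = (0, 3, 1, 2).
Answer: det⊕(A) = 7; verdict: SINGULAR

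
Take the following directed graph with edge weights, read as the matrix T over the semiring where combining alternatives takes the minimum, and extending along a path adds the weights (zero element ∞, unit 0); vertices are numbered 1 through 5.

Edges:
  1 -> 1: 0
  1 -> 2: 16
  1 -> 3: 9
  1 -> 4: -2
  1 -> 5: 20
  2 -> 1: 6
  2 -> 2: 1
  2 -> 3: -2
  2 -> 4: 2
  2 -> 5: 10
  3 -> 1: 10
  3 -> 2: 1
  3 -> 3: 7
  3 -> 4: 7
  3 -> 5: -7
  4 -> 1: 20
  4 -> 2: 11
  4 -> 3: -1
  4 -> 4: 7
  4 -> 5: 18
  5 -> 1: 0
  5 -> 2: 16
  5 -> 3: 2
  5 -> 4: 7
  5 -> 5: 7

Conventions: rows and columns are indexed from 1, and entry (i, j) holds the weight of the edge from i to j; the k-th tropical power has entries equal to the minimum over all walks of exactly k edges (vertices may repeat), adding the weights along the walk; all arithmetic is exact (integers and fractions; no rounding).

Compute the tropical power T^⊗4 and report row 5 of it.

T^⊗2:
  [0, 9, -3, -2, 2]
  [6, -1, -1, 3, -9]
  [-7, 2, -5, 0, 0]
  [9, 0, 6, 6, -8]
  [0, 3, 6, -2, -5]
T^⊗3:
  [0, -2, -3, -2, -10]
  [-9, 0, -7, -2, -8]
  [-7, -4, -1, -9, -12]
  [-8, 1, -6, -1, -1]
  [-5, 4, -3, -2, -1]
T^⊗4:
  [-10, -2, -8, -3, -10]
  [-9, -6, -6, -11, -14]
  [-12, -3, -10, -9, -8]
  [-8, -5, -2, -10, -13]
  [-5, -2, -3, -7, -10]
Answer: row 5 of T^⊗4 = [-5, -2, -3, -7, -10]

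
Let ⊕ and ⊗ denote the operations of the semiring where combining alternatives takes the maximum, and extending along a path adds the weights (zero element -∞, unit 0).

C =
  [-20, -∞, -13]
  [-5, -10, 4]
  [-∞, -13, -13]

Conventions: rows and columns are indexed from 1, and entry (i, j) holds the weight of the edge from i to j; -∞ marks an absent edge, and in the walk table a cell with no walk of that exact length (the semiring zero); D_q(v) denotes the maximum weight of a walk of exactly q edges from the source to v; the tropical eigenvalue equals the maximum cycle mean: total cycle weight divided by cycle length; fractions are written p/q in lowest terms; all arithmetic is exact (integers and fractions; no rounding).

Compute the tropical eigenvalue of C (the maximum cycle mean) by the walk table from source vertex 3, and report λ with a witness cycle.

q=0: [-∞, -∞, 0]
q=1: [-∞, -13, -13]
q=2: [-18, -23, -9]
q=3: [-28, -22, -19]
Optimal cycle mean attained by: cycle 2->3->2, total 4 + (-13), length 2.
Answer: λ = -9/2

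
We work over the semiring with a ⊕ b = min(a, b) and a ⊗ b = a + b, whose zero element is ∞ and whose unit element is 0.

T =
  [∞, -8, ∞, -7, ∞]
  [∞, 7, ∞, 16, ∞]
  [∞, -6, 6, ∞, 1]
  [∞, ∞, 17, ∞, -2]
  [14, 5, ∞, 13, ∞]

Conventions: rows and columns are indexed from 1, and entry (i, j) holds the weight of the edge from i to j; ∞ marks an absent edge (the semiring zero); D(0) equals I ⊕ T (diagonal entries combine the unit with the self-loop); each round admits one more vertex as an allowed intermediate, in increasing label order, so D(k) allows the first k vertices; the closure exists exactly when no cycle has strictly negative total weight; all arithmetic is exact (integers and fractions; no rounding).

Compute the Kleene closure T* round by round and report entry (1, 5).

D(0):
  [0, -8, ∞, -7, ∞]
  [∞, 0, ∞, 16, ∞]
  [∞, -6, 0, ∞, 1]
  [∞, ∞, 17, 0, -2]
  [14, 5, ∞, 13, 0]
D(1):
  [0, -8, ∞, -7, ∞]
  [∞, 0, ∞, 16, ∞]
  [∞, -6, 0, ∞, 1]
  [∞, ∞, 17, 0, -2]
  [14, 5, ∞, 7, 0]
D(2):
  [0, -8, ∞, -7, ∞]
  [∞, 0, ∞, 16, ∞]
  [∞, -6, 0, 10, 1]
  [∞, ∞, 17, 0, -2]
  [14, 5, ∞, 7, 0]
D(3):
  [0, -8, ∞, -7, ∞]
  [∞, 0, ∞, 16, ∞]
  [∞, -6, 0, 10, 1]
  [∞, 11, 17, 0, -2]
  [14, 5, ∞, 7, 0]
D(4):
  [0, -8, 10, -7, -9]
  [∞, 0, 33, 16, 14]
  [∞, -6, 0, 10, 1]
  [∞, 11, 17, 0, -2]
  [14, 5, 24, 7, 0]
D(5):
  [0, -8, 10, -7, -9]
  [28, 0, 33, 16, 14]
  [15, -6, 0, 8, 1]
  [12, 3, 17, 0, -2]
  [14, 5, 24, 7, 0]
Answer: T*[1][5] = -9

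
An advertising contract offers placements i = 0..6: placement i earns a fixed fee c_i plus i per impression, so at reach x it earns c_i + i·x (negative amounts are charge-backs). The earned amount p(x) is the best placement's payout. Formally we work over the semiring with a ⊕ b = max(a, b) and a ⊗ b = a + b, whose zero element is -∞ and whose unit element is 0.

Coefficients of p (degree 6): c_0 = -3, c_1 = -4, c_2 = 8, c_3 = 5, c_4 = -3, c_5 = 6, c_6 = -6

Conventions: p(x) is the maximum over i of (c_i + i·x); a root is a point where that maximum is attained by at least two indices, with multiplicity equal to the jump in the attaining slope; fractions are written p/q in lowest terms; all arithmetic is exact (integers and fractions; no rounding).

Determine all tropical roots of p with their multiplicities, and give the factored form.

hull edge (i=0, c=-3) to (i=2, c=8): slope 11/2, span 2
hull edge (i=2, c=8) to (i=5, c=6): slope -2/3, span 3
hull edge (i=5, c=6) to (i=6, c=-6): slope -12, span 1
Factored form: p(x) = -6 ⊗ (x ⊕ (-11/2)) ⊗ (x ⊕ (-11/2)) ⊗ (x ⊕ 2/3) ⊗ (x ⊕ 2/3) ⊗ (x ⊕ 2/3) ⊗ (x ⊕ 12)
Answer: roots = -11/2 (mult 2), 2/3 (mult 3), 12 (mult 1)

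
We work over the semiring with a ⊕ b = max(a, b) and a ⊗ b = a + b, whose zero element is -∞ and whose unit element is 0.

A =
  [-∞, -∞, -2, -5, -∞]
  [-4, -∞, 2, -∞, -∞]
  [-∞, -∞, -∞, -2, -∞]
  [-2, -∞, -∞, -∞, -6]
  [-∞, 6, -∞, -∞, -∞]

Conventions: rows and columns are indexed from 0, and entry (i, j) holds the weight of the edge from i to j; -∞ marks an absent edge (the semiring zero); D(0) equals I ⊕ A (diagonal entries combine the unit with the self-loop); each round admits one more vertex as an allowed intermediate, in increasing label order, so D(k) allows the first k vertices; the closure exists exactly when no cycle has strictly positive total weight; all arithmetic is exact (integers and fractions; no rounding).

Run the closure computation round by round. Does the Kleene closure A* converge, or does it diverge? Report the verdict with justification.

D(0):
  [0, -∞, -2, -5, -∞]
  [-4, 0, 2, -∞, -∞]
  [-∞, -∞, 0, -2, -∞]
  [-2, -∞, -∞, 0, -6]
  [-∞, 6, -∞, -∞, 0]
D(1):
  [0, -∞, -2, -5, -∞]
  [-4, 0, 2, -9, -∞]
  [-∞, -∞, 0, -2, -∞]
  [-2, -∞, -4, 0, -6]
  [-∞, 6, -∞, -∞, 0]
D(2):
  [0, -∞, -2, -5, -∞]
  [-4, 0, 2, -9, -∞]
  [-∞, -∞, 0, -2, -∞]
  [-2, -∞, -4, 0, -6]
  [2, 6, 8, -3, 0]
D(3):
  [0, -∞, -2, -4, -∞]
  [-4, 0, 2, 0, -∞]
  [-∞, -∞, 0, -2, -∞]
  [-2, -∞, -4, 0, -6]
  [2, 6, 8, 6, 0]
D(4):
  [0, -∞, -2, -4, -10]
  [-2, 0, 2, 0, -6]
  [-4, -∞, 0, -2, -8]
  [-2, -∞, -4, 0, -6]
  [4, 6, 8, 6, 0]
D(5):
  [0, -4, -2, -4, -10]
  [-2, 0, 2, 0, -6]
  [-4, -2, 0, -2, -8]
  [-2, 0, 2, 0, -6]
  [4, 6, 8, 6, 0]
Key observation: every diagonal entry stays at the unit through all rounds, so no improving cycle exists.
Answer: CONVERGES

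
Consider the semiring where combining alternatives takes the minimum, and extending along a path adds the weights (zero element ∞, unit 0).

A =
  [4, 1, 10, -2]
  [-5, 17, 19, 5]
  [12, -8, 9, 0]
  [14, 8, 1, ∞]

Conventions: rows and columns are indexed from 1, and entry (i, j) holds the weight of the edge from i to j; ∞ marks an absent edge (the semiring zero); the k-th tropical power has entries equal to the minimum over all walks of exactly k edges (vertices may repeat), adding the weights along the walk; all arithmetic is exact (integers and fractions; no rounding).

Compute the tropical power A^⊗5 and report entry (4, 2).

A^⊗2:
  [-4, 2, -1, 2]
  [-1, -4, 5, -7]
  [-13, 1, 1, -3]
  [3, -7, 10, 1]
A^⊗3:
  [-3, -9, 3, -6]
  [-9, -3, -6, -3]
  [-9, -12, -3, -15]
  [-12, 2, 2, -2]
A^⊗4:
  [-14, -5, -5, -5]
  [-8, -14, -2, -11]
  [-17, -11, -14, -11]
  [-8, -11, -2, -14]
A^⊗5:
  [-10, -13, -4, -16]
  [-19, -10, -10, -10]
  [-16, -22, -10, -19]
  [-16, -10, -13, -10]
Key observation: the optimum is the walk 4->3->2->1->3->2, with weight 1 + (-8) + (-5) + 10 + (-8) = -10.
Optimal value attained by: walk 4->3->2->1->3->2.
Answer: (A^⊗5)[4][2] = -10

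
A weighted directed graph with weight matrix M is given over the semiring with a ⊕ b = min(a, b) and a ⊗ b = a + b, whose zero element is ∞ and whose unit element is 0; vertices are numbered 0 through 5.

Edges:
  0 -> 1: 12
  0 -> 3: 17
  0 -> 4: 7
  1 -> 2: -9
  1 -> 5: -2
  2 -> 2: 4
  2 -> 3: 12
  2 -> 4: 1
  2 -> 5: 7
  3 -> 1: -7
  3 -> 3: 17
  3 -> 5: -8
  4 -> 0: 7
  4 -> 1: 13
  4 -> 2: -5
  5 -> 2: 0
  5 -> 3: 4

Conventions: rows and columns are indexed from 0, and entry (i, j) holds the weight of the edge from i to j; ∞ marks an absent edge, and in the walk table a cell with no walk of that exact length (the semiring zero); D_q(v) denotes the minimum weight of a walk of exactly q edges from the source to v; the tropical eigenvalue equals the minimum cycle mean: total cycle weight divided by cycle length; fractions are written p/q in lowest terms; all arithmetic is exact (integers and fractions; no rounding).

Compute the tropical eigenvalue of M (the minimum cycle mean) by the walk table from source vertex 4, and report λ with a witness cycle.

q=0: [∞, ∞, ∞, ∞, 0, ∞]
q=1: [7, 13, -5, ∞, ∞, ∞]
q=2: [∞, 19, -1, 7, -4, 2]
q=3: [3, 0, -9, 6, 0, -1]
q=4: [7, -1, -9, 3, -8, -2]
q=5: [-1, -4, -13, 2, -8, -5]
q=6: [-1, -5, -13, -1, -12, -6]
Optimal cycle mean attained by: cycle 2->4->2, total 1 + (-5), length 2.
Answer: λ = -2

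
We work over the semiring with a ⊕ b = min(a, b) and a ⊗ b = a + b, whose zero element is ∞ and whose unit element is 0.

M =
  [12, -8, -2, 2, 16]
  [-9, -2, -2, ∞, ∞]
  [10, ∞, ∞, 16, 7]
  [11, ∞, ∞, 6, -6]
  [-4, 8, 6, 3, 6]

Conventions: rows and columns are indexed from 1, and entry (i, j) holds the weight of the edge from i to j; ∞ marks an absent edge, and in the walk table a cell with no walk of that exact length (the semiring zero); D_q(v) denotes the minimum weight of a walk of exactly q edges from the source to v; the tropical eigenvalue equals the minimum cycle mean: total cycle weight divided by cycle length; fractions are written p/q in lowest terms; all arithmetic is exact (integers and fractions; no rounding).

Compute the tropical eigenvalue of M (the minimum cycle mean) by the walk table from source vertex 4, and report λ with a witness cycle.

q=0: [∞, ∞, ∞, 0, ∞]
q=1: [11, ∞, ∞, 6, -6]
q=2: [-10, 2, 0, -3, 0]
q=3: [-7, -18, -12, -8, -9]
q=4: [-27, -20, -20, -6, -14]
q=5: [-29, -35, -29, -25, -13]
Optimal cycle mean attained by: cycle 1->2->1, total (-8) + (-9), length 2.
Answer: λ = -17/2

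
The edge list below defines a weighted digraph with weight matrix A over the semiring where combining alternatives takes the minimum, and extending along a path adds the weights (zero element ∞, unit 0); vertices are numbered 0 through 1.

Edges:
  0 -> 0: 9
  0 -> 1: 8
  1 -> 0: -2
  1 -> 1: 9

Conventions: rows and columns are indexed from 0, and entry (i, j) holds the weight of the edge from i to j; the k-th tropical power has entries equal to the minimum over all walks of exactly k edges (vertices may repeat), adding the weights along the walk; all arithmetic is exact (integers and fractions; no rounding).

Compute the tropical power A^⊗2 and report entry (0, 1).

A^⊗2:
  [6, 17]
  [7, 6]
Key observation: the optimum is the walk 0->0->1, with weight 9 + 8 = 17.
Optimal value attained by: walk 0->0->1.
Answer: (A^⊗2)[0][1] = 17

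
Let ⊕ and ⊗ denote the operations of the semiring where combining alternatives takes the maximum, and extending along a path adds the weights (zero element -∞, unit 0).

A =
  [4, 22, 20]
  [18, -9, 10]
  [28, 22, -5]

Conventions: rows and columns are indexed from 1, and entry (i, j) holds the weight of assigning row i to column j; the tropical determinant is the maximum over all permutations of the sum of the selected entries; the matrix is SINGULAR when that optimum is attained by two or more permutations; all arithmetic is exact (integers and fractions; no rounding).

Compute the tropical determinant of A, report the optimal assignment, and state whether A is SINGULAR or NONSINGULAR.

σ = (1, 2, 3): 4 + (-9) + (-5) = -10
σ = (1, 3, 2): 4 + 10 + 22 = 36
σ = (2, 1, 3): 22 + 18 + (-5) = 35
σ = (2, 3, 1): 22 + 10 + 28 = 60
σ = (3, 1, 2): 20 + 18 + 22 = 60
σ = (3, 2, 1): 20 + (-9) + 28 = 39
Optimal value attained by: σ = (2, 3, 1).
Answer: det⊕(A) = 60; verdict: SINGULAR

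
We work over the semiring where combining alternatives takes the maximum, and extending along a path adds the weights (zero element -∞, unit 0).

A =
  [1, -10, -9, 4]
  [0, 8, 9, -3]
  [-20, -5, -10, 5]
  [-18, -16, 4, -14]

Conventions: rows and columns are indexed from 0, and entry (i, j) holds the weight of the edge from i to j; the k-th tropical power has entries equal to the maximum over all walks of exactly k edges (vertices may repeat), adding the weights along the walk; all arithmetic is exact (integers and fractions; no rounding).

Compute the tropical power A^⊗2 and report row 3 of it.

A^⊗2:
  [2, -2, 8, 5]
  [8, 16, 17, 14]
  [-5, 3, 9, -5]
  [-16, -1, -6, 9]
Answer: row 3 of A^⊗2 = [-16, -1, -6, 9]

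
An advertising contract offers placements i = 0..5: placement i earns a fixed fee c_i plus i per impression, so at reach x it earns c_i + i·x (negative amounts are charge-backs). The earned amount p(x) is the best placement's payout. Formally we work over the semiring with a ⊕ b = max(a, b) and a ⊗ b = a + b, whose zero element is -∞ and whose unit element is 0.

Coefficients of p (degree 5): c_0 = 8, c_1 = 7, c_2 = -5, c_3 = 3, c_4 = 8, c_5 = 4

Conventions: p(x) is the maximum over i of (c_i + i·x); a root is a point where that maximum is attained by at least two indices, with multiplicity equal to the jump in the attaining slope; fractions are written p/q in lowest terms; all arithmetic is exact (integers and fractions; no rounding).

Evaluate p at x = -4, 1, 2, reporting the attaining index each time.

p(-4) = max(8+0·(-4)=8, 7+1·(-4)=3, -5+2·(-4)=-13, 3+3·(-4)=-9, 8+4·(-4)=-8, 4+5·(-4)=-16) = 8 (attained by i=0)
p(1) = max(8+0·1=8, 7+1·1=8, -5+2·1=-3, 3+3·1=6, 8+4·1=12, 4+5·1=9) = 12 (attained by i=4)
p(2) = max(8+0·2=8, 7+1·2=9, -5+2·2=-1, 3+3·2=9, 8+4·2=16, 4+5·2=14) = 16 (attained by i=4)
Answer: p(-4) = 8; p(1) = 12; p(2) = 16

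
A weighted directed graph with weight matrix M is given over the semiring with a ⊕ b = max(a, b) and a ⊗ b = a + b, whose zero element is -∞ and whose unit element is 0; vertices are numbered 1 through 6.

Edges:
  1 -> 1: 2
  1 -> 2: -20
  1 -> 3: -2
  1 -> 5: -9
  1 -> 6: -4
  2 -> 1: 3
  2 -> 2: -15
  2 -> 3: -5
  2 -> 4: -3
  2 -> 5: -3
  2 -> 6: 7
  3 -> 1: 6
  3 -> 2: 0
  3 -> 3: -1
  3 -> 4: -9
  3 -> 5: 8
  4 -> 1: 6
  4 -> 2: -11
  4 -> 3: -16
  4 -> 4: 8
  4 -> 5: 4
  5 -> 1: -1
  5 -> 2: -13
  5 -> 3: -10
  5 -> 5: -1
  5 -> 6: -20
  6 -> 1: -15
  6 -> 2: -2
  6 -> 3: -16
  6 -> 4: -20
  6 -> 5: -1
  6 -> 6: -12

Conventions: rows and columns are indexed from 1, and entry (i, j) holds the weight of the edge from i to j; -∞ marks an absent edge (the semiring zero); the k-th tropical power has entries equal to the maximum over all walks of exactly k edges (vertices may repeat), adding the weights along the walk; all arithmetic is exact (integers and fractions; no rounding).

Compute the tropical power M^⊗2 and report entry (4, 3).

M^⊗2:
  [4, -2, 0, -11, 6, -2]
  [5, 5, 1, 5, 6, -1]
  [8, -1, 4, -1, 7, 7]
  [14, -3, 4, 16, 12, 2]
  [1, -10, -3, -16, -2, -5]
  [1, -14, -7, -5, -2, 5]
Key observation: the optimum is the walk 4->1->3, with weight 6 + (-2) = 4.
Optimal value attained by: walk 4->1->3.
Answer: (M^⊗2)[4][3] = 4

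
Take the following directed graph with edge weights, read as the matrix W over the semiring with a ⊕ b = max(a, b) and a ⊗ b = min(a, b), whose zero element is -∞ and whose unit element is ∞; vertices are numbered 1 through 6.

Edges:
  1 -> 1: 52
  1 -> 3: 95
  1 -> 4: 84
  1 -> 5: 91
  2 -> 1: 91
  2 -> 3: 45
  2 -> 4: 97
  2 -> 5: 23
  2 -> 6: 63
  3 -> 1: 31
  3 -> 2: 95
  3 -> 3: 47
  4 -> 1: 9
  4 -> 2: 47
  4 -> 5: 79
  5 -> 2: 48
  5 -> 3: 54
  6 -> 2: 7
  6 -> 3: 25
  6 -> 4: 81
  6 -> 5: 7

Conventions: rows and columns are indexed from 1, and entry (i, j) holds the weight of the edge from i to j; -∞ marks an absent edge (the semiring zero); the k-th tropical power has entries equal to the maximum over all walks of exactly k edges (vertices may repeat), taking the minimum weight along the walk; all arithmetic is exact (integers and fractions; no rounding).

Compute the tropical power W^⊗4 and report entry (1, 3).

W^⊗2:
  [52, 95, 54, 52, 79, -∞]
  [52, 47, 91, 84, 91, -∞]
  [91, 47, 47, 95, 31, 63]
  [47, 48, 54, 47, 23, 47]
  [48, 54, 47, 48, 23, 48]
  [25, 47, 25, 7, 79, 7]
W^⊗3:
  [91, 54, 54, 95, 52, 63]
  [52, 91, 54, 52, 79, 47]
  [52, 47, 91, 84, 91, 47]
  [48, 54, 47, 48, 47, 48]
  [54, 47, 48, 54, 48, 54]
  [47, 48, 54, 47, 25, 47]
W^⊗4:
  [54, 54, 91, 84, 91, 54]
  [91, 54, 54, 91, 52, 63]
  [52, 91, 54, 52, 79, 47]
  [54, 47, 48, 54, 48, 54]
  [52, 48, 54, 54, 54, 47]
  [48, 54, 47, 48, 47, 48]
Key observation: the optimum is the walk 1->3->2->1->3, with weight 95 min 95 min 91 min 95 = 91.
Optimal value attained by: walk 1->3->2->1->3.
Answer: (W^⊗4)[1][3] = 91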